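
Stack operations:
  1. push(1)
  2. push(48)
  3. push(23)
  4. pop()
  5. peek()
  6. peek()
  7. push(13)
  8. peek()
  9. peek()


push(1) -> [1]
push(48) -> [1, 48]
push(23) -> [1, 48, 23]
pop()->23, [1, 48]
peek()->48
peek()->48
push(13) -> [1, 48, 13]
peek()->13
peek()->13

Final stack: [1, 48, 13]


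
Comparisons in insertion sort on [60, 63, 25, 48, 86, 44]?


Algorithm: insertion sort
Input: [60, 63, 25, 48, 86, 44]
Sorted: [25, 44, 48, 60, 63, 86]

12


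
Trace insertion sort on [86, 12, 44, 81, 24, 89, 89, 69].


Initial: [86, 12, 44, 81, 24, 89, 89, 69]
Insert 12: [12, 86, 44, 81, 24, 89, 89, 69]
Insert 44: [12, 44, 86, 81, 24, 89, 89, 69]
Insert 81: [12, 44, 81, 86, 24, 89, 89, 69]
Insert 24: [12, 24, 44, 81, 86, 89, 89, 69]
Insert 89: [12, 24, 44, 81, 86, 89, 89, 69]
Insert 89: [12, 24, 44, 81, 86, 89, 89, 69]
Insert 69: [12, 24, 44, 69, 81, 86, 89, 89]

Sorted: [12, 24, 44, 69, 81, 86, 89, 89]


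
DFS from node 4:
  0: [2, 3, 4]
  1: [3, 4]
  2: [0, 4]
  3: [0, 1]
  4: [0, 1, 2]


Visit 4, push [2, 1, 0]
Visit 0, push [3, 2]
Visit 2, push []
Visit 3, push [1]
Visit 1, push []

DFS order: [4, 0, 2, 3, 1]


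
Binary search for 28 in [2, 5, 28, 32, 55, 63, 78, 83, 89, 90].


Step 1: lo=0, hi=9, mid=4, val=55
Step 2: lo=0, hi=3, mid=1, val=5
Step 3: lo=2, hi=3, mid=2, val=28

Found at index 2


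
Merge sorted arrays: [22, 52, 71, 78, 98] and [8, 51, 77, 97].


Take 8 from B
Take 22 from A
Take 51 from B
Take 52 from A
Take 71 from A
Take 77 from B
Take 78 from A
Take 97 from B

Merged: [8, 22, 51, 52, 71, 77, 78, 97, 98]


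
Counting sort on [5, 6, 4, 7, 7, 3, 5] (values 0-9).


Input: [5, 6, 4, 7, 7, 3, 5]
Counts: [0, 0, 0, 1, 1, 2, 1, 2, 0, 0]

Sorted: [3, 4, 5, 5, 6, 7, 7]


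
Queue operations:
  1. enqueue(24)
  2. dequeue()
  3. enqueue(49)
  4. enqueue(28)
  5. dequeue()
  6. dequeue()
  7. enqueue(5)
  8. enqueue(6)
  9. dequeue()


enqueue(24) -> [24]
dequeue()->24, []
enqueue(49) -> [49]
enqueue(28) -> [49, 28]
dequeue()->49, [28]
dequeue()->28, []
enqueue(5) -> [5]
enqueue(6) -> [5, 6]
dequeue()->5, [6]

Final queue: [6]


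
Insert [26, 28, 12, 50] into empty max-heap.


Insert 26: [26]
Insert 28: [28, 26]
Insert 12: [28, 26, 12]
Insert 50: [50, 28, 12, 26]

Final heap: [50, 28, 12, 26]


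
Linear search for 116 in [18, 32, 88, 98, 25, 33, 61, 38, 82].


i=0: 18!=116
i=1: 32!=116
i=2: 88!=116
i=3: 98!=116
i=4: 25!=116
i=5: 33!=116
i=6: 61!=116
i=7: 38!=116
i=8: 82!=116

Not found, 9 comps


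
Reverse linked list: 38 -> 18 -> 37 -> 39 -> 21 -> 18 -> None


Step 1: curr=38, set curr.next=prev(None) | reversed so far: 38
Step 2: curr=18, set curr.next=prev(38) | reversed so far: 18 -> 38
Step 3: curr=37, set curr.next=prev(18) | reversed so far: 37 -> 18 -> 38
Step 4: curr=39, set curr.next=prev(37) | reversed so far: 39 -> 37 -> 18 -> 38
Step 5: curr=21, set curr.next=prev(39) | reversed so far: 21 -> 39 -> 37 -> 18 -> 38
Step 6: curr=18, set curr.next=prev(21) | reversed so far: 18 -> 21 -> 39 -> 37 -> 18 -> 38

18 -> 21 -> 39 -> 37 -> 18 -> 38 -> None


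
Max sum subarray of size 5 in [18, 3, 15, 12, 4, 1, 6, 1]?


[0:5]: 52
[1:6]: 35
[2:7]: 38
[3:8]: 24

Max: 52 at [0:5]


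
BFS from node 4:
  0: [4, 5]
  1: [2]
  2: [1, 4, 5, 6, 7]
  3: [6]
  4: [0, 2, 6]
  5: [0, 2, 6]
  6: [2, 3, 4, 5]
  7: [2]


Visit 4, enqueue [0, 2, 6]
Visit 0, enqueue [5]
Visit 2, enqueue [1, 7]
Visit 6, enqueue [3]
Visit 5, enqueue []
Visit 1, enqueue []
Visit 7, enqueue []
Visit 3, enqueue []

BFS order: [4, 0, 2, 6, 5, 1, 7, 3]


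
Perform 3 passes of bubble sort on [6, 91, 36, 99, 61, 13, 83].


Initial: [6, 91, 36, 99, 61, 13, 83]
Pass 1: [6, 36, 91, 61, 13, 83, 99] (4 swaps)
Pass 2: [6, 36, 61, 13, 83, 91, 99] (3 swaps)
Pass 3: [6, 36, 13, 61, 83, 91, 99] (1 swaps)

After 3 passes: [6, 36, 13, 61, 83, 91, 99]


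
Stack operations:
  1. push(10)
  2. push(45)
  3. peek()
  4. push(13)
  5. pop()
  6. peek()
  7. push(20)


push(10) -> [10]
push(45) -> [10, 45]
peek()->45
push(13) -> [10, 45, 13]
pop()->13, [10, 45]
peek()->45
push(20) -> [10, 45, 20]

Final stack: [10, 45, 20]


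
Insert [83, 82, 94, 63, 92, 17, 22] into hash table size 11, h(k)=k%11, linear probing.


Insert 83: h=6 -> slot 6
Insert 82: h=5 -> slot 5
Insert 94: h=6, 1 probes -> slot 7
Insert 63: h=8 -> slot 8
Insert 92: h=4 -> slot 4
Insert 17: h=6, 3 probes -> slot 9
Insert 22: h=0 -> slot 0

Table: [22, None, None, None, 92, 82, 83, 94, 63, 17, None]


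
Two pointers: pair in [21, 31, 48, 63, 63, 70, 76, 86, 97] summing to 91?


lo=0(21)+hi=8(97)=118
lo=0(21)+hi=7(86)=107
lo=0(21)+hi=6(76)=97
lo=0(21)+hi=5(70)=91

Yes: 21+70=91


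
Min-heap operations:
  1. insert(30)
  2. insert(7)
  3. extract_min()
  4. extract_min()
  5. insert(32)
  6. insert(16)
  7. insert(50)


insert(30) -> [30]
insert(7) -> [7, 30]
extract_min()->7, [30]
extract_min()->30, []
insert(32) -> [32]
insert(16) -> [16, 32]
insert(50) -> [16, 32, 50]

Final heap: [16, 32, 50]


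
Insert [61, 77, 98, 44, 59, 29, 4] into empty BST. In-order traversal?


Insert 61: root
Insert 77: R from 61
Insert 98: R from 61 -> R from 77
Insert 44: L from 61
Insert 59: L from 61 -> R from 44
Insert 29: L from 61 -> L from 44
Insert 4: L from 61 -> L from 44 -> L from 29

In-order: [4, 29, 44, 59, 61, 77, 98]


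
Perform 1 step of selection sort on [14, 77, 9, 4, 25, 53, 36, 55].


Initial: [14, 77, 9, 4, 25, 53, 36, 55]
Step 1: min=4 at 3
  Swap: [4, 77, 9, 14, 25, 53, 36, 55]

After 1 step: [4, 77, 9, 14, 25, 53, 36, 55]


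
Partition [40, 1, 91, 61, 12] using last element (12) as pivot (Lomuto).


Pivot: 12
  1 <= 12: swap -> [1, 40, 91, 61, 12]
Place pivot at 1: [1, 12, 91, 61, 40]

Partitioned: [1, 12, 91, 61, 40]


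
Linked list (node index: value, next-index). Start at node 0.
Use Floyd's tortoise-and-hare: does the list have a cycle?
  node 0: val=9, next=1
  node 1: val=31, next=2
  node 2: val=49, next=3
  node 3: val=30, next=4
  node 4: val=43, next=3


Floyd's tortoise (slow, +1) and hare (fast, +2):
  init: slow=0, fast=0
  step 1: slow=1, fast=2
  step 2: slow=2, fast=4
  step 3: slow=3, fast=4
  step 4: slow=4, fast=4
  slow == fast at node 4: cycle detected

Cycle: yes


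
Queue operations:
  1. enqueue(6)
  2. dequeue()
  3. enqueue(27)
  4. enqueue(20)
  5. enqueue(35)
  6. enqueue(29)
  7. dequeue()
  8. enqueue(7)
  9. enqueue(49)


enqueue(6) -> [6]
dequeue()->6, []
enqueue(27) -> [27]
enqueue(20) -> [27, 20]
enqueue(35) -> [27, 20, 35]
enqueue(29) -> [27, 20, 35, 29]
dequeue()->27, [20, 35, 29]
enqueue(7) -> [20, 35, 29, 7]
enqueue(49) -> [20, 35, 29, 7, 49]

Final queue: [20, 35, 29, 7, 49]


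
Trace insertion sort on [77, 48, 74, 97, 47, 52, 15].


Initial: [77, 48, 74, 97, 47, 52, 15]
Insert 48: [48, 77, 74, 97, 47, 52, 15]
Insert 74: [48, 74, 77, 97, 47, 52, 15]
Insert 97: [48, 74, 77, 97, 47, 52, 15]
Insert 47: [47, 48, 74, 77, 97, 52, 15]
Insert 52: [47, 48, 52, 74, 77, 97, 15]
Insert 15: [15, 47, 48, 52, 74, 77, 97]

Sorted: [15, 47, 48, 52, 74, 77, 97]


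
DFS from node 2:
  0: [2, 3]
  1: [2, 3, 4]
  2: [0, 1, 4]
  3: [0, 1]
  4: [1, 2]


Visit 2, push [4, 1, 0]
Visit 0, push [3]
Visit 3, push [1]
Visit 1, push [4]
Visit 4, push []

DFS order: [2, 0, 3, 1, 4]


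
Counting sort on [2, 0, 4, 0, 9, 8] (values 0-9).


Input: [2, 0, 4, 0, 9, 8]
Counts: [2, 0, 1, 0, 1, 0, 0, 0, 1, 1]

Sorted: [0, 0, 2, 4, 8, 9]


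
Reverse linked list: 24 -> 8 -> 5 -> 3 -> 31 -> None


Step 1: curr=24, set curr.next=prev(None) | reversed so far: 24
Step 2: curr=8, set curr.next=prev(24) | reversed so far: 8 -> 24
Step 3: curr=5, set curr.next=prev(8) | reversed so far: 5 -> 8 -> 24
Step 4: curr=3, set curr.next=prev(5) | reversed so far: 3 -> 5 -> 8 -> 24
Step 5: curr=31, set curr.next=prev(3) | reversed so far: 31 -> 3 -> 5 -> 8 -> 24

31 -> 3 -> 5 -> 8 -> 24 -> None


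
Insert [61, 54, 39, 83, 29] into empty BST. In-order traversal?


Insert 61: root
Insert 54: L from 61
Insert 39: L from 61 -> L from 54
Insert 83: R from 61
Insert 29: L from 61 -> L from 54 -> L from 39

In-order: [29, 39, 54, 61, 83]


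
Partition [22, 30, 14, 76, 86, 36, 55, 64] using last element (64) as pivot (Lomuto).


Pivot: 64
  22 <= 64: advance i (no swap)
  30 <= 64: advance i (no swap)
  14 <= 64: advance i (no swap)
  36 <= 64: swap -> [22, 30, 14, 36, 86, 76, 55, 64]
  55 <= 64: swap -> [22, 30, 14, 36, 55, 76, 86, 64]
Place pivot at 5: [22, 30, 14, 36, 55, 64, 86, 76]

Partitioned: [22, 30, 14, 36, 55, 64, 86, 76]


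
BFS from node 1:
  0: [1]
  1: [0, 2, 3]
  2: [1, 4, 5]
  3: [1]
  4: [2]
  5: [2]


Visit 1, enqueue [0, 2, 3]
Visit 0, enqueue []
Visit 2, enqueue [4, 5]
Visit 3, enqueue []
Visit 4, enqueue []
Visit 5, enqueue []

BFS order: [1, 0, 2, 3, 4, 5]


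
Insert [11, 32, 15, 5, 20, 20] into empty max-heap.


Insert 11: [11]
Insert 32: [32, 11]
Insert 15: [32, 11, 15]
Insert 5: [32, 11, 15, 5]
Insert 20: [32, 20, 15, 5, 11]
Insert 20: [32, 20, 20, 5, 11, 15]

Final heap: [32, 20, 20, 5, 11, 15]


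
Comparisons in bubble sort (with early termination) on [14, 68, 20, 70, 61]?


Algorithm: bubble sort (with early termination)
Input: [14, 68, 20, 70, 61]
Sorted: [14, 20, 61, 68, 70]

9


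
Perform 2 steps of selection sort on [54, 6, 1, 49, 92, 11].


Initial: [54, 6, 1, 49, 92, 11]
Step 1: min=1 at 2
  Swap: [1, 6, 54, 49, 92, 11]
Step 2: min=6 at 1
  Swap: [1, 6, 54, 49, 92, 11]

After 2 steps: [1, 6, 54, 49, 92, 11]


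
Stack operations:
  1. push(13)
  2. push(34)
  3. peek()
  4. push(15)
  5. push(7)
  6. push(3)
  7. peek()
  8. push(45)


push(13) -> [13]
push(34) -> [13, 34]
peek()->34
push(15) -> [13, 34, 15]
push(7) -> [13, 34, 15, 7]
push(3) -> [13, 34, 15, 7, 3]
peek()->3
push(45) -> [13, 34, 15, 7, 3, 45]

Final stack: [13, 34, 15, 7, 3, 45]


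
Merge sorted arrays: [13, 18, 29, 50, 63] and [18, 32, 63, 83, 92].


Take 13 from A
Take 18 from A
Take 18 from B
Take 29 from A
Take 32 from B
Take 50 from A
Take 63 from A

Merged: [13, 18, 18, 29, 32, 50, 63, 63, 83, 92]


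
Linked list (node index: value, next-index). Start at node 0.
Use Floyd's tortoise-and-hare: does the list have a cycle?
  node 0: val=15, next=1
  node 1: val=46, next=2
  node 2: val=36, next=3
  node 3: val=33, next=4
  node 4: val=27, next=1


Floyd's tortoise (slow, +1) and hare (fast, +2):
  init: slow=0, fast=0
  step 1: slow=1, fast=2
  step 2: slow=2, fast=4
  step 3: slow=3, fast=2
  step 4: slow=4, fast=4
  slow == fast at node 4: cycle detected

Cycle: yes


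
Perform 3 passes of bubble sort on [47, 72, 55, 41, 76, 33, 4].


Initial: [47, 72, 55, 41, 76, 33, 4]
Pass 1: [47, 55, 41, 72, 33, 4, 76] (4 swaps)
Pass 2: [47, 41, 55, 33, 4, 72, 76] (3 swaps)
Pass 3: [41, 47, 33, 4, 55, 72, 76] (3 swaps)

After 3 passes: [41, 47, 33, 4, 55, 72, 76]


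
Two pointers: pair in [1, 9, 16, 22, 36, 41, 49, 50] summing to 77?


lo=0(1)+hi=7(50)=51
lo=1(9)+hi=7(50)=59
lo=2(16)+hi=7(50)=66
lo=3(22)+hi=7(50)=72
lo=4(36)+hi=7(50)=86
lo=4(36)+hi=6(49)=85
lo=4(36)+hi=5(41)=77

Yes: 36+41=77


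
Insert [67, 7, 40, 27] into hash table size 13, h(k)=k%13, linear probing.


Insert 67: h=2 -> slot 2
Insert 7: h=7 -> slot 7
Insert 40: h=1 -> slot 1
Insert 27: h=1, 2 probes -> slot 3

Table: [None, 40, 67, 27, None, None, None, 7, None, None, None, None, None]


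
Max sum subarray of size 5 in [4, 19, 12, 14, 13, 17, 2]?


[0:5]: 62
[1:6]: 75
[2:7]: 58

Max: 75 at [1:6]


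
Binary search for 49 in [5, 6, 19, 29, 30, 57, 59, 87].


Step 1: lo=0, hi=7, mid=3, val=29
Step 2: lo=4, hi=7, mid=5, val=57
Step 3: lo=4, hi=4, mid=4, val=30

Not found


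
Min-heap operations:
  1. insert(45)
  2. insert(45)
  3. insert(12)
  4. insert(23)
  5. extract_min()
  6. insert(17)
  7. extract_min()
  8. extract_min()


insert(45) -> [45]
insert(45) -> [45, 45]
insert(12) -> [12, 45, 45]
insert(23) -> [12, 23, 45, 45]
extract_min()->12, [23, 45, 45]
insert(17) -> [17, 23, 45, 45]
extract_min()->17, [23, 45, 45]
extract_min()->23, [45, 45]

Final heap: [45, 45]


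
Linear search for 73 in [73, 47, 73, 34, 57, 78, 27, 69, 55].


i=0: 73==73 found!

Found at 0, 1 comps


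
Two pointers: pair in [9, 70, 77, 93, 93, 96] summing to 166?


lo=0(9)+hi=5(96)=105
lo=1(70)+hi=5(96)=166

Yes: 70+96=166


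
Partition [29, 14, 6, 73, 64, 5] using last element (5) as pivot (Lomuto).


Pivot: 5
Place pivot at 0: [5, 14, 6, 73, 64, 29]

Partitioned: [5, 14, 6, 73, 64, 29]


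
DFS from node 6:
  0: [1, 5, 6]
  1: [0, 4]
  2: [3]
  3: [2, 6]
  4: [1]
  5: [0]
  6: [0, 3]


Visit 6, push [3, 0]
Visit 0, push [5, 1]
Visit 1, push [4]
Visit 4, push []
Visit 5, push []
Visit 3, push [2]
Visit 2, push []

DFS order: [6, 0, 1, 4, 5, 3, 2]


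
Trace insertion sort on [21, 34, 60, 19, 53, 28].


Initial: [21, 34, 60, 19, 53, 28]
Insert 34: [21, 34, 60, 19, 53, 28]
Insert 60: [21, 34, 60, 19, 53, 28]
Insert 19: [19, 21, 34, 60, 53, 28]
Insert 53: [19, 21, 34, 53, 60, 28]
Insert 28: [19, 21, 28, 34, 53, 60]

Sorted: [19, 21, 28, 34, 53, 60]


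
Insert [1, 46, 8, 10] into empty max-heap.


Insert 1: [1]
Insert 46: [46, 1]
Insert 8: [46, 1, 8]
Insert 10: [46, 10, 8, 1]

Final heap: [46, 10, 8, 1]


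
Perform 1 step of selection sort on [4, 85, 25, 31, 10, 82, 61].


Initial: [4, 85, 25, 31, 10, 82, 61]
Step 1: min=4 at 0
  Swap: [4, 85, 25, 31, 10, 82, 61]

After 1 step: [4, 85, 25, 31, 10, 82, 61]


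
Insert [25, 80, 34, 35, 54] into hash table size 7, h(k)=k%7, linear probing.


Insert 25: h=4 -> slot 4
Insert 80: h=3 -> slot 3
Insert 34: h=6 -> slot 6
Insert 35: h=0 -> slot 0
Insert 54: h=5 -> slot 5

Table: [35, None, None, 80, 25, 54, 34]


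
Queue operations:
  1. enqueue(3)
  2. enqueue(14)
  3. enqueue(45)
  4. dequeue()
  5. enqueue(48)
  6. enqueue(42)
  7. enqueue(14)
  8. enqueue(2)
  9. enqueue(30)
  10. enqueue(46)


enqueue(3) -> [3]
enqueue(14) -> [3, 14]
enqueue(45) -> [3, 14, 45]
dequeue()->3, [14, 45]
enqueue(48) -> [14, 45, 48]
enqueue(42) -> [14, 45, 48, 42]
enqueue(14) -> [14, 45, 48, 42, 14]
enqueue(2) -> [14, 45, 48, 42, 14, 2]
enqueue(30) -> [14, 45, 48, 42, 14, 2, 30]
enqueue(46) -> [14, 45, 48, 42, 14, 2, 30, 46]

Final queue: [14, 45, 48, 42, 14, 2, 30, 46]


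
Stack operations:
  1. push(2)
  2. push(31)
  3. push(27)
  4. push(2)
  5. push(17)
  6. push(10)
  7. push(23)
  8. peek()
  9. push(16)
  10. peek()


push(2) -> [2]
push(31) -> [2, 31]
push(27) -> [2, 31, 27]
push(2) -> [2, 31, 27, 2]
push(17) -> [2, 31, 27, 2, 17]
push(10) -> [2, 31, 27, 2, 17, 10]
push(23) -> [2, 31, 27, 2, 17, 10, 23]
peek()->23
push(16) -> [2, 31, 27, 2, 17, 10, 23, 16]
peek()->16

Final stack: [2, 31, 27, 2, 17, 10, 23, 16]


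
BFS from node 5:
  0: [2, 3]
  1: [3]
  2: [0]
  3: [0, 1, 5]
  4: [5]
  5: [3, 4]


Visit 5, enqueue [3, 4]
Visit 3, enqueue [0, 1]
Visit 4, enqueue []
Visit 0, enqueue [2]
Visit 1, enqueue []
Visit 2, enqueue []

BFS order: [5, 3, 4, 0, 1, 2]


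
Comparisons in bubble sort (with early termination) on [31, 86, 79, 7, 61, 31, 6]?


Algorithm: bubble sort (with early termination)
Input: [31, 86, 79, 7, 61, 31, 6]
Sorted: [6, 7, 31, 31, 61, 79, 86]

21


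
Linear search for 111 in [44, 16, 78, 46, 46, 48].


i=0: 44!=111
i=1: 16!=111
i=2: 78!=111
i=3: 46!=111
i=4: 46!=111
i=5: 48!=111

Not found, 6 comps


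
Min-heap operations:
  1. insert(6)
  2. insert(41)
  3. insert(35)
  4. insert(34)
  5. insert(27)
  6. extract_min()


insert(6) -> [6]
insert(41) -> [6, 41]
insert(35) -> [6, 41, 35]
insert(34) -> [6, 34, 35, 41]
insert(27) -> [6, 27, 35, 41, 34]
extract_min()->6, [27, 34, 35, 41]

Final heap: [27, 34, 35, 41]


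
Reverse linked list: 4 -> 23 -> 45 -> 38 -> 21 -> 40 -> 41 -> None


Step 1: curr=4, set curr.next=prev(None) | reversed so far: 4
Step 2: curr=23, set curr.next=prev(4) | reversed so far: 23 -> 4
Step 3: curr=45, set curr.next=prev(23) | reversed so far: 45 -> 23 -> 4
Step 4: curr=38, set curr.next=prev(45) | reversed so far: 38 -> 45 -> 23 -> 4
Step 5: curr=21, set curr.next=prev(38) | reversed so far: 21 -> 38 -> 45 -> 23 -> 4
Step 6: curr=40, set curr.next=prev(21) | reversed so far: 40 -> 21 -> 38 -> 45 -> 23 -> 4
Step 7: curr=41, set curr.next=prev(40) | reversed so far: 41 -> 40 -> 21 -> 38 -> 45 -> 23 -> 4

41 -> 40 -> 21 -> 38 -> 45 -> 23 -> 4 -> None


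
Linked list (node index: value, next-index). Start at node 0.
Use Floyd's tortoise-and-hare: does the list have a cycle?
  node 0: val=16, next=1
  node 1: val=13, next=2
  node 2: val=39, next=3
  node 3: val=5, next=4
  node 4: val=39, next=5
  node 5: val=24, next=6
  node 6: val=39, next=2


Floyd's tortoise (slow, +1) and hare (fast, +2):
  init: slow=0, fast=0
  step 1: slow=1, fast=2
  step 2: slow=2, fast=4
  step 3: slow=3, fast=6
  step 4: slow=4, fast=3
  step 5: slow=5, fast=5
  slow == fast at node 5: cycle detected

Cycle: yes


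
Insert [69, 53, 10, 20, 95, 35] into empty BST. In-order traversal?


Insert 69: root
Insert 53: L from 69
Insert 10: L from 69 -> L from 53
Insert 20: L from 69 -> L from 53 -> R from 10
Insert 95: R from 69
Insert 35: L from 69 -> L from 53 -> R from 10 -> R from 20

In-order: [10, 20, 35, 53, 69, 95]


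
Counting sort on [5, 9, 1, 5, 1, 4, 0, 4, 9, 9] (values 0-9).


Input: [5, 9, 1, 5, 1, 4, 0, 4, 9, 9]
Counts: [1, 2, 0, 0, 2, 2, 0, 0, 0, 3]

Sorted: [0, 1, 1, 4, 4, 5, 5, 9, 9, 9]


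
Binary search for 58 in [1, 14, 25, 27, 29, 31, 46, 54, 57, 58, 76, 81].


Step 1: lo=0, hi=11, mid=5, val=31
Step 2: lo=6, hi=11, mid=8, val=57
Step 3: lo=9, hi=11, mid=10, val=76
Step 4: lo=9, hi=9, mid=9, val=58

Found at index 9


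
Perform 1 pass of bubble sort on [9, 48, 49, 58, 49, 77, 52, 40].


Initial: [9, 48, 49, 58, 49, 77, 52, 40]
Pass 1: [9, 48, 49, 49, 58, 52, 40, 77] (3 swaps)

After 1 pass: [9, 48, 49, 49, 58, 52, 40, 77]


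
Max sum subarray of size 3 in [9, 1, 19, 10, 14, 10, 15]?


[0:3]: 29
[1:4]: 30
[2:5]: 43
[3:6]: 34
[4:7]: 39

Max: 43 at [2:5]


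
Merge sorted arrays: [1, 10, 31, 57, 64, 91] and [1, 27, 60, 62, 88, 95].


Take 1 from A
Take 1 from B
Take 10 from A
Take 27 from B
Take 31 from A
Take 57 from A
Take 60 from B
Take 62 from B
Take 64 from A
Take 88 from B
Take 91 from A

Merged: [1, 1, 10, 27, 31, 57, 60, 62, 64, 88, 91, 95]


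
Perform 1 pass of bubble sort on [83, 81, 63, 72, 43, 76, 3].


Initial: [83, 81, 63, 72, 43, 76, 3]
Pass 1: [81, 63, 72, 43, 76, 3, 83] (6 swaps)

After 1 pass: [81, 63, 72, 43, 76, 3, 83]


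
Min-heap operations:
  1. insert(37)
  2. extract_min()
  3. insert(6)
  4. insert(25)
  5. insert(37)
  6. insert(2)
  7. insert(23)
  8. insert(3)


insert(37) -> [37]
extract_min()->37, []
insert(6) -> [6]
insert(25) -> [6, 25]
insert(37) -> [6, 25, 37]
insert(2) -> [2, 6, 37, 25]
insert(23) -> [2, 6, 37, 25, 23]
insert(3) -> [2, 6, 3, 25, 23, 37]

Final heap: [2, 6, 3, 25, 23, 37]


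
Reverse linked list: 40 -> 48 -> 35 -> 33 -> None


Step 1: curr=40, set curr.next=prev(None) | reversed so far: 40
Step 2: curr=48, set curr.next=prev(40) | reversed so far: 48 -> 40
Step 3: curr=35, set curr.next=prev(48) | reversed so far: 35 -> 48 -> 40
Step 4: curr=33, set curr.next=prev(35) | reversed so far: 33 -> 35 -> 48 -> 40

33 -> 35 -> 48 -> 40 -> None


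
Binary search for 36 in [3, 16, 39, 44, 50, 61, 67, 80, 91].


Step 1: lo=0, hi=8, mid=4, val=50
Step 2: lo=0, hi=3, mid=1, val=16
Step 3: lo=2, hi=3, mid=2, val=39

Not found


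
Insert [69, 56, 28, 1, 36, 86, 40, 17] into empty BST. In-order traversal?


Insert 69: root
Insert 56: L from 69
Insert 28: L from 69 -> L from 56
Insert 1: L from 69 -> L from 56 -> L from 28
Insert 36: L from 69 -> L from 56 -> R from 28
Insert 86: R from 69
Insert 40: L from 69 -> L from 56 -> R from 28 -> R from 36
Insert 17: L from 69 -> L from 56 -> L from 28 -> R from 1

In-order: [1, 17, 28, 36, 40, 56, 69, 86]


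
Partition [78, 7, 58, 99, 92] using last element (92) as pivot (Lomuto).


Pivot: 92
  78 <= 92: advance i (no swap)
  7 <= 92: advance i (no swap)
  58 <= 92: advance i (no swap)
Place pivot at 3: [78, 7, 58, 92, 99]

Partitioned: [78, 7, 58, 92, 99]


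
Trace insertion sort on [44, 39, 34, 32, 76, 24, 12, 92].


Initial: [44, 39, 34, 32, 76, 24, 12, 92]
Insert 39: [39, 44, 34, 32, 76, 24, 12, 92]
Insert 34: [34, 39, 44, 32, 76, 24, 12, 92]
Insert 32: [32, 34, 39, 44, 76, 24, 12, 92]
Insert 76: [32, 34, 39, 44, 76, 24, 12, 92]
Insert 24: [24, 32, 34, 39, 44, 76, 12, 92]
Insert 12: [12, 24, 32, 34, 39, 44, 76, 92]
Insert 92: [12, 24, 32, 34, 39, 44, 76, 92]

Sorted: [12, 24, 32, 34, 39, 44, 76, 92]


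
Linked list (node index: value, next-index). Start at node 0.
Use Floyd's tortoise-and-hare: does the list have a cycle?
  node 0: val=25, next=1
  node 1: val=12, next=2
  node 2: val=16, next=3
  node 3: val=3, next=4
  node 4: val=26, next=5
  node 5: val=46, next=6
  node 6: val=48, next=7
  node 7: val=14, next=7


Floyd's tortoise (slow, +1) and hare (fast, +2):
  init: slow=0, fast=0
  step 1: slow=1, fast=2
  step 2: slow=2, fast=4
  step 3: slow=3, fast=6
  step 4: slow=4, fast=7
  step 5: slow=5, fast=7
  step 6: slow=6, fast=7
  step 7: slow=7, fast=7
  slow == fast at node 7: cycle detected

Cycle: yes


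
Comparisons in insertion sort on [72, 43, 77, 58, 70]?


Algorithm: insertion sort
Input: [72, 43, 77, 58, 70]
Sorted: [43, 58, 70, 72, 77]

8


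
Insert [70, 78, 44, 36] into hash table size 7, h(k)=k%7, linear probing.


Insert 70: h=0 -> slot 0
Insert 78: h=1 -> slot 1
Insert 44: h=2 -> slot 2
Insert 36: h=1, 2 probes -> slot 3

Table: [70, 78, 44, 36, None, None, None]


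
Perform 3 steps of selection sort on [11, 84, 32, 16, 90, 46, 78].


Initial: [11, 84, 32, 16, 90, 46, 78]
Step 1: min=11 at 0
  Swap: [11, 84, 32, 16, 90, 46, 78]
Step 2: min=16 at 3
  Swap: [11, 16, 32, 84, 90, 46, 78]
Step 3: min=32 at 2
  Swap: [11, 16, 32, 84, 90, 46, 78]

After 3 steps: [11, 16, 32, 84, 90, 46, 78]


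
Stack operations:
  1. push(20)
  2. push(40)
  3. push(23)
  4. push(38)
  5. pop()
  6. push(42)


push(20) -> [20]
push(40) -> [20, 40]
push(23) -> [20, 40, 23]
push(38) -> [20, 40, 23, 38]
pop()->38, [20, 40, 23]
push(42) -> [20, 40, 23, 42]

Final stack: [20, 40, 23, 42]


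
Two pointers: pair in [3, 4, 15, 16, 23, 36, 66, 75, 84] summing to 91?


lo=0(3)+hi=8(84)=87
lo=1(4)+hi=8(84)=88
lo=2(15)+hi=8(84)=99
lo=2(15)+hi=7(75)=90
lo=3(16)+hi=7(75)=91

Yes: 16+75=91


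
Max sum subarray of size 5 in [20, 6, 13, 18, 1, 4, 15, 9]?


[0:5]: 58
[1:6]: 42
[2:7]: 51
[3:8]: 47

Max: 58 at [0:5]


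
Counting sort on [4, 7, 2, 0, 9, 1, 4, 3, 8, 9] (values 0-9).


Input: [4, 7, 2, 0, 9, 1, 4, 3, 8, 9]
Counts: [1, 1, 1, 1, 2, 0, 0, 1, 1, 2]

Sorted: [0, 1, 2, 3, 4, 4, 7, 8, 9, 9]


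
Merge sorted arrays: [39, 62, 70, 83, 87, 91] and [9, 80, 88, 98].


Take 9 from B
Take 39 from A
Take 62 from A
Take 70 from A
Take 80 from B
Take 83 from A
Take 87 from A
Take 88 from B
Take 91 from A

Merged: [9, 39, 62, 70, 80, 83, 87, 88, 91, 98]


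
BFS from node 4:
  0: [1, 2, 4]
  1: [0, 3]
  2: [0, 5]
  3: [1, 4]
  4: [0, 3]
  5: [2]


Visit 4, enqueue [0, 3]
Visit 0, enqueue [1, 2]
Visit 3, enqueue []
Visit 1, enqueue []
Visit 2, enqueue [5]
Visit 5, enqueue []

BFS order: [4, 0, 3, 1, 2, 5]


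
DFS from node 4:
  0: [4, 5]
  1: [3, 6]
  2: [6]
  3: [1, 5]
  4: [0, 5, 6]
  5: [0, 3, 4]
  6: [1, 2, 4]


Visit 4, push [6, 5, 0]
Visit 0, push [5]
Visit 5, push [3]
Visit 3, push [1]
Visit 1, push [6]
Visit 6, push [2]
Visit 2, push []

DFS order: [4, 0, 5, 3, 1, 6, 2]


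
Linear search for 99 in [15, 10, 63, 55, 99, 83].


i=0: 15!=99
i=1: 10!=99
i=2: 63!=99
i=3: 55!=99
i=4: 99==99 found!

Found at 4, 5 comps


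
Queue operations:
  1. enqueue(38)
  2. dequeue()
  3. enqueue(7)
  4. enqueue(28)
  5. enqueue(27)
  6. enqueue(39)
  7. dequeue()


enqueue(38) -> [38]
dequeue()->38, []
enqueue(7) -> [7]
enqueue(28) -> [7, 28]
enqueue(27) -> [7, 28, 27]
enqueue(39) -> [7, 28, 27, 39]
dequeue()->7, [28, 27, 39]

Final queue: [28, 27, 39]


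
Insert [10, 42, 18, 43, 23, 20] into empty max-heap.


Insert 10: [10]
Insert 42: [42, 10]
Insert 18: [42, 10, 18]
Insert 43: [43, 42, 18, 10]
Insert 23: [43, 42, 18, 10, 23]
Insert 20: [43, 42, 20, 10, 23, 18]

Final heap: [43, 42, 20, 10, 23, 18]


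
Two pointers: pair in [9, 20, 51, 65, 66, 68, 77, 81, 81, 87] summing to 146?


lo=0(9)+hi=9(87)=96
lo=1(20)+hi=9(87)=107
lo=2(51)+hi=9(87)=138
lo=3(65)+hi=9(87)=152
lo=3(65)+hi=8(81)=146

Yes: 65+81=146


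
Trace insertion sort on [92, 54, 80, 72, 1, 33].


Initial: [92, 54, 80, 72, 1, 33]
Insert 54: [54, 92, 80, 72, 1, 33]
Insert 80: [54, 80, 92, 72, 1, 33]
Insert 72: [54, 72, 80, 92, 1, 33]
Insert 1: [1, 54, 72, 80, 92, 33]
Insert 33: [1, 33, 54, 72, 80, 92]

Sorted: [1, 33, 54, 72, 80, 92]


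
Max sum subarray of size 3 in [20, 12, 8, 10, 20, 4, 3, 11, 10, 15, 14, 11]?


[0:3]: 40
[1:4]: 30
[2:5]: 38
[3:6]: 34
[4:7]: 27
[5:8]: 18
[6:9]: 24
[7:10]: 36
[8:11]: 39
[9:12]: 40

Max: 40 at [0:3]


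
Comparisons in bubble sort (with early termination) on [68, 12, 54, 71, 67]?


Algorithm: bubble sort (with early termination)
Input: [68, 12, 54, 71, 67]
Sorted: [12, 54, 67, 68, 71]

9


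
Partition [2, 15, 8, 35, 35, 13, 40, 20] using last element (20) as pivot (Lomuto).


Pivot: 20
  2 <= 20: advance i (no swap)
  15 <= 20: advance i (no swap)
  8 <= 20: advance i (no swap)
  13 <= 20: swap -> [2, 15, 8, 13, 35, 35, 40, 20]
Place pivot at 4: [2, 15, 8, 13, 20, 35, 40, 35]

Partitioned: [2, 15, 8, 13, 20, 35, 40, 35]


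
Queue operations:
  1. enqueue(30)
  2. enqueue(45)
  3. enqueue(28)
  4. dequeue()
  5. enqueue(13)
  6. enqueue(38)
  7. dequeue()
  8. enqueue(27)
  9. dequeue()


enqueue(30) -> [30]
enqueue(45) -> [30, 45]
enqueue(28) -> [30, 45, 28]
dequeue()->30, [45, 28]
enqueue(13) -> [45, 28, 13]
enqueue(38) -> [45, 28, 13, 38]
dequeue()->45, [28, 13, 38]
enqueue(27) -> [28, 13, 38, 27]
dequeue()->28, [13, 38, 27]

Final queue: [13, 38, 27]


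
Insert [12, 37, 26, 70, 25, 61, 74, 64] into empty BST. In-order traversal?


Insert 12: root
Insert 37: R from 12
Insert 26: R from 12 -> L from 37
Insert 70: R from 12 -> R from 37
Insert 25: R from 12 -> L from 37 -> L from 26
Insert 61: R from 12 -> R from 37 -> L from 70
Insert 74: R from 12 -> R from 37 -> R from 70
Insert 64: R from 12 -> R from 37 -> L from 70 -> R from 61

In-order: [12, 25, 26, 37, 61, 64, 70, 74]


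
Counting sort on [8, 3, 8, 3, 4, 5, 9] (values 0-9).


Input: [8, 3, 8, 3, 4, 5, 9]
Counts: [0, 0, 0, 2, 1, 1, 0, 0, 2, 1]

Sorted: [3, 3, 4, 5, 8, 8, 9]


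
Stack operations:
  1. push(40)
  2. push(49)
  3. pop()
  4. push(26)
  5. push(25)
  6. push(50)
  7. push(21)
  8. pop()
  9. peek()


push(40) -> [40]
push(49) -> [40, 49]
pop()->49, [40]
push(26) -> [40, 26]
push(25) -> [40, 26, 25]
push(50) -> [40, 26, 25, 50]
push(21) -> [40, 26, 25, 50, 21]
pop()->21, [40, 26, 25, 50]
peek()->50

Final stack: [40, 26, 25, 50]


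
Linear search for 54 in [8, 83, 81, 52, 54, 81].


i=0: 8!=54
i=1: 83!=54
i=2: 81!=54
i=3: 52!=54
i=4: 54==54 found!

Found at 4, 5 comps


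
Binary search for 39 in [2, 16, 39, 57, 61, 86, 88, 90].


Step 1: lo=0, hi=7, mid=3, val=57
Step 2: lo=0, hi=2, mid=1, val=16
Step 3: lo=2, hi=2, mid=2, val=39

Found at index 2


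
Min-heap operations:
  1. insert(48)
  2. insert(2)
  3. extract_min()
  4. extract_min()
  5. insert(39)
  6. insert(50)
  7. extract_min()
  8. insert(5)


insert(48) -> [48]
insert(2) -> [2, 48]
extract_min()->2, [48]
extract_min()->48, []
insert(39) -> [39]
insert(50) -> [39, 50]
extract_min()->39, [50]
insert(5) -> [5, 50]

Final heap: [5, 50]


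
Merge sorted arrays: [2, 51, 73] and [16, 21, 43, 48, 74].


Take 2 from A
Take 16 from B
Take 21 from B
Take 43 from B
Take 48 from B
Take 51 from A
Take 73 from A

Merged: [2, 16, 21, 43, 48, 51, 73, 74]


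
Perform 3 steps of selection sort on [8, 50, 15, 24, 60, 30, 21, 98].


Initial: [8, 50, 15, 24, 60, 30, 21, 98]
Step 1: min=8 at 0
  Swap: [8, 50, 15, 24, 60, 30, 21, 98]
Step 2: min=15 at 2
  Swap: [8, 15, 50, 24, 60, 30, 21, 98]
Step 3: min=21 at 6
  Swap: [8, 15, 21, 24, 60, 30, 50, 98]

After 3 steps: [8, 15, 21, 24, 60, 30, 50, 98]


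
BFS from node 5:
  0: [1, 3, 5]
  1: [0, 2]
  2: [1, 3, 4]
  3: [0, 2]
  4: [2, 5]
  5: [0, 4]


Visit 5, enqueue [0, 4]
Visit 0, enqueue [1, 3]
Visit 4, enqueue [2]
Visit 1, enqueue []
Visit 3, enqueue []
Visit 2, enqueue []

BFS order: [5, 0, 4, 1, 3, 2]


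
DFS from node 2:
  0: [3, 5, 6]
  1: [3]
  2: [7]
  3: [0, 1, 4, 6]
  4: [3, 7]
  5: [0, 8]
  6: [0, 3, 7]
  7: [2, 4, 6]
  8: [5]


Visit 2, push [7]
Visit 7, push [6, 4]
Visit 4, push [3]
Visit 3, push [6, 1, 0]
Visit 0, push [6, 5]
Visit 5, push [8]
Visit 8, push []
Visit 6, push []
Visit 1, push []

DFS order: [2, 7, 4, 3, 0, 5, 8, 6, 1]


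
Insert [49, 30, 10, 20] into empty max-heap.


Insert 49: [49]
Insert 30: [49, 30]
Insert 10: [49, 30, 10]
Insert 20: [49, 30, 10, 20]

Final heap: [49, 30, 10, 20]


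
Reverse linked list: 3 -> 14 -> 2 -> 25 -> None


Step 1: curr=3, set curr.next=prev(None) | reversed so far: 3
Step 2: curr=14, set curr.next=prev(3) | reversed so far: 14 -> 3
Step 3: curr=2, set curr.next=prev(14) | reversed so far: 2 -> 14 -> 3
Step 4: curr=25, set curr.next=prev(2) | reversed so far: 25 -> 2 -> 14 -> 3

25 -> 2 -> 14 -> 3 -> None


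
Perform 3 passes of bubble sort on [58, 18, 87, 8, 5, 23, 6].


Initial: [58, 18, 87, 8, 5, 23, 6]
Pass 1: [18, 58, 8, 5, 23, 6, 87] (5 swaps)
Pass 2: [18, 8, 5, 23, 6, 58, 87] (4 swaps)
Pass 3: [8, 5, 18, 6, 23, 58, 87] (3 swaps)

After 3 passes: [8, 5, 18, 6, 23, 58, 87]


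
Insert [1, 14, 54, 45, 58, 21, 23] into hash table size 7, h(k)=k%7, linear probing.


Insert 1: h=1 -> slot 1
Insert 14: h=0 -> slot 0
Insert 54: h=5 -> slot 5
Insert 45: h=3 -> slot 3
Insert 58: h=2 -> slot 2
Insert 21: h=0, 4 probes -> slot 4
Insert 23: h=2, 4 probes -> slot 6

Table: [14, 1, 58, 45, 21, 54, 23]


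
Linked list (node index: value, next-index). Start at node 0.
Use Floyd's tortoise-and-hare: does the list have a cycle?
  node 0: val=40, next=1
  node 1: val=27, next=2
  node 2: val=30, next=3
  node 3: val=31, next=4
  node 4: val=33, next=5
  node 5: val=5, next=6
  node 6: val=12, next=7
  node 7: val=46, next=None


Floyd's tortoise (slow, +1) and hare (fast, +2):
  init: slow=0, fast=0
  step 1: slow=1, fast=2
  step 2: slow=2, fast=4
  step 3: slow=3, fast=6
  step 4: fast 6->7->None, no cycle

Cycle: no


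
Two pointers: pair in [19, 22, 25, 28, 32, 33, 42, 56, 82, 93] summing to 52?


lo=0(19)+hi=9(93)=112
lo=0(19)+hi=8(82)=101
lo=0(19)+hi=7(56)=75
lo=0(19)+hi=6(42)=61
lo=0(19)+hi=5(33)=52

Yes: 19+33=52


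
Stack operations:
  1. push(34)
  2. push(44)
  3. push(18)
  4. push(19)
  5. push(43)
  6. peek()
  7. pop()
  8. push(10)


push(34) -> [34]
push(44) -> [34, 44]
push(18) -> [34, 44, 18]
push(19) -> [34, 44, 18, 19]
push(43) -> [34, 44, 18, 19, 43]
peek()->43
pop()->43, [34, 44, 18, 19]
push(10) -> [34, 44, 18, 19, 10]

Final stack: [34, 44, 18, 19, 10]


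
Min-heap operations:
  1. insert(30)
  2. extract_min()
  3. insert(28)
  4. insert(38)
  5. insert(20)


insert(30) -> [30]
extract_min()->30, []
insert(28) -> [28]
insert(38) -> [28, 38]
insert(20) -> [20, 38, 28]

Final heap: [20, 38, 28]


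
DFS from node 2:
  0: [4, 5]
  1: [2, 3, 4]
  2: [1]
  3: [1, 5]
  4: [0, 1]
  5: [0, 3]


Visit 2, push [1]
Visit 1, push [4, 3]
Visit 3, push [5]
Visit 5, push [0]
Visit 0, push [4]
Visit 4, push []

DFS order: [2, 1, 3, 5, 0, 4]


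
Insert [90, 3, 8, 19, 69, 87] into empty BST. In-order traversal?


Insert 90: root
Insert 3: L from 90
Insert 8: L from 90 -> R from 3
Insert 19: L from 90 -> R from 3 -> R from 8
Insert 69: L from 90 -> R from 3 -> R from 8 -> R from 19
Insert 87: L from 90 -> R from 3 -> R from 8 -> R from 19 -> R from 69

In-order: [3, 8, 19, 69, 87, 90]


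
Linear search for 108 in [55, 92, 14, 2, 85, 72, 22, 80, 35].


i=0: 55!=108
i=1: 92!=108
i=2: 14!=108
i=3: 2!=108
i=4: 85!=108
i=5: 72!=108
i=6: 22!=108
i=7: 80!=108
i=8: 35!=108

Not found, 9 comps


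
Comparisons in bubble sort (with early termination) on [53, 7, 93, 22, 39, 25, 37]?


Algorithm: bubble sort (with early termination)
Input: [53, 7, 93, 22, 39, 25, 37]
Sorted: [7, 22, 25, 37, 39, 53, 93]

18


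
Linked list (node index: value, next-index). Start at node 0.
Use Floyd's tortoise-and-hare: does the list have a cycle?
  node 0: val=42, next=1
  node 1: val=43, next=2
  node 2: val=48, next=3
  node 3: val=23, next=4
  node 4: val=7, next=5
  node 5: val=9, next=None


Floyd's tortoise (slow, +1) and hare (fast, +2):
  init: slow=0, fast=0
  step 1: slow=1, fast=2
  step 2: slow=2, fast=4
  step 3: fast 4->5->None, no cycle

Cycle: no


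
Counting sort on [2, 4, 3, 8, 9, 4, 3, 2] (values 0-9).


Input: [2, 4, 3, 8, 9, 4, 3, 2]
Counts: [0, 0, 2, 2, 2, 0, 0, 0, 1, 1]

Sorted: [2, 2, 3, 3, 4, 4, 8, 9]


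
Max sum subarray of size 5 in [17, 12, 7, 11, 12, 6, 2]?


[0:5]: 59
[1:6]: 48
[2:7]: 38

Max: 59 at [0:5]


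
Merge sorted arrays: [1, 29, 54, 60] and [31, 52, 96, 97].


Take 1 from A
Take 29 from A
Take 31 from B
Take 52 from B
Take 54 from A
Take 60 from A

Merged: [1, 29, 31, 52, 54, 60, 96, 97]


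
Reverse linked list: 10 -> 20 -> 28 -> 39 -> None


Step 1: curr=10, set curr.next=prev(None) | reversed so far: 10
Step 2: curr=20, set curr.next=prev(10) | reversed so far: 20 -> 10
Step 3: curr=28, set curr.next=prev(20) | reversed so far: 28 -> 20 -> 10
Step 4: curr=39, set curr.next=prev(28) | reversed so far: 39 -> 28 -> 20 -> 10

39 -> 28 -> 20 -> 10 -> None


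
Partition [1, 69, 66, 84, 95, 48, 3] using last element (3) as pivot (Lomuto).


Pivot: 3
  1 <= 3: advance i (no swap)
Place pivot at 1: [1, 3, 66, 84, 95, 48, 69]

Partitioned: [1, 3, 66, 84, 95, 48, 69]


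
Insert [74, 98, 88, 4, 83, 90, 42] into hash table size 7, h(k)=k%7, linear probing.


Insert 74: h=4 -> slot 4
Insert 98: h=0 -> slot 0
Insert 88: h=4, 1 probes -> slot 5
Insert 4: h=4, 2 probes -> slot 6
Insert 83: h=6, 2 probes -> slot 1
Insert 90: h=6, 3 probes -> slot 2
Insert 42: h=0, 3 probes -> slot 3

Table: [98, 83, 90, 42, 74, 88, 4]


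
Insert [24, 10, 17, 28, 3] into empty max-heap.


Insert 24: [24]
Insert 10: [24, 10]
Insert 17: [24, 10, 17]
Insert 28: [28, 24, 17, 10]
Insert 3: [28, 24, 17, 10, 3]

Final heap: [28, 24, 17, 10, 3]


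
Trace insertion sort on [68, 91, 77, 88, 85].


Initial: [68, 91, 77, 88, 85]
Insert 91: [68, 91, 77, 88, 85]
Insert 77: [68, 77, 91, 88, 85]
Insert 88: [68, 77, 88, 91, 85]
Insert 85: [68, 77, 85, 88, 91]

Sorted: [68, 77, 85, 88, 91]


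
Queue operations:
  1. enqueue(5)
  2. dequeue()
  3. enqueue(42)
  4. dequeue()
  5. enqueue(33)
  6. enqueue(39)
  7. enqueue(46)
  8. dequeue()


enqueue(5) -> [5]
dequeue()->5, []
enqueue(42) -> [42]
dequeue()->42, []
enqueue(33) -> [33]
enqueue(39) -> [33, 39]
enqueue(46) -> [33, 39, 46]
dequeue()->33, [39, 46]

Final queue: [39, 46]


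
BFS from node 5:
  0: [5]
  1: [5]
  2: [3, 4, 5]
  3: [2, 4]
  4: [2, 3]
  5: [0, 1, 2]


Visit 5, enqueue [0, 1, 2]
Visit 0, enqueue []
Visit 1, enqueue []
Visit 2, enqueue [3, 4]
Visit 3, enqueue []
Visit 4, enqueue []

BFS order: [5, 0, 1, 2, 3, 4]


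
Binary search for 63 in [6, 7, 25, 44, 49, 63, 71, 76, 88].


Step 1: lo=0, hi=8, mid=4, val=49
Step 2: lo=5, hi=8, mid=6, val=71
Step 3: lo=5, hi=5, mid=5, val=63

Found at index 5


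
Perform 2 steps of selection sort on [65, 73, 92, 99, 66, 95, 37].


Initial: [65, 73, 92, 99, 66, 95, 37]
Step 1: min=37 at 6
  Swap: [37, 73, 92, 99, 66, 95, 65]
Step 2: min=65 at 6
  Swap: [37, 65, 92, 99, 66, 95, 73]

After 2 steps: [37, 65, 92, 99, 66, 95, 73]


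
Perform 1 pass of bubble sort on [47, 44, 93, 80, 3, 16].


Initial: [47, 44, 93, 80, 3, 16]
Pass 1: [44, 47, 80, 3, 16, 93] (4 swaps)

After 1 pass: [44, 47, 80, 3, 16, 93]


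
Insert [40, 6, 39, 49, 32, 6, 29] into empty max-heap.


Insert 40: [40]
Insert 6: [40, 6]
Insert 39: [40, 6, 39]
Insert 49: [49, 40, 39, 6]
Insert 32: [49, 40, 39, 6, 32]
Insert 6: [49, 40, 39, 6, 32, 6]
Insert 29: [49, 40, 39, 6, 32, 6, 29]

Final heap: [49, 40, 39, 6, 32, 6, 29]


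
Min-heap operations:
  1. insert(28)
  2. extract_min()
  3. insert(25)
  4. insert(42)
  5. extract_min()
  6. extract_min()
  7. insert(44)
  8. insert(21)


insert(28) -> [28]
extract_min()->28, []
insert(25) -> [25]
insert(42) -> [25, 42]
extract_min()->25, [42]
extract_min()->42, []
insert(44) -> [44]
insert(21) -> [21, 44]

Final heap: [21, 44]


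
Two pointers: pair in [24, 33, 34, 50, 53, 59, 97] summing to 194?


lo=0(24)+hi=6(97)=121
lo=1(33)+hi=6(97)=130
lo=2(34)+hi=6(97)=131
lo=3(50)+hi=6(97)=147
lo=4(53)+hi=6(97)=150
lo=5(59)+hi=6(97)=156

No pair found


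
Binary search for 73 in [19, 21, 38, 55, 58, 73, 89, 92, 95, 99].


Step 1: lo=0, hi=9, mid=4, val=58
Step 2: lo=5, hi=9, mid=7, val=92
Step 3: lo=5, hi=6, mid=5, val=73

Found at index 5


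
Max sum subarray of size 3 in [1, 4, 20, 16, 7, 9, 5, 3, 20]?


[0:3]: 25
[1:4]: 40
[2:5]: 43
[3:6]: 32
[4:7]: 21
[5:8]: 17
[6:9]: 28

Max: 43 at [2:5]


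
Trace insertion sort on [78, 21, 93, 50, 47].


Initial: [78, 21, 93, 50, 47]
Insert 21: [21, 78, 93, 50, 47]
Insert 93: [21, 78, 93, 50, 47]
Insert 50: [21, 50, 78, 93, 47]
Insert 47: [21, 47, 50, 78, 93]

Sorted: [21, 47, 50, 78, 93]


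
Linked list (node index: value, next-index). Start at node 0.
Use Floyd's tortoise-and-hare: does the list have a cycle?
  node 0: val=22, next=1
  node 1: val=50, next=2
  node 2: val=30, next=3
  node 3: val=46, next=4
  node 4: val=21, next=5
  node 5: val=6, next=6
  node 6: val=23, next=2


Floyd's tortoise (slow, +1) and hare (fast, +2):
  init: slow=0, fast=0
  step 1: slow=1, fast=2
  step 2: slow=2, fast=4
  step 3: slow=3, fast=6
  step 4: slow=4, fast=3
  step 5: slow=5, fast=5
  slow == fast at node 5: cycle detected

Cycle: yes


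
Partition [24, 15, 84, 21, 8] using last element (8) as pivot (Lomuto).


Pivot: 8
Place pivot at 0: [8, 15, 84, 21, 24]

Partitioned: [8, 15, 84, 21, 24]


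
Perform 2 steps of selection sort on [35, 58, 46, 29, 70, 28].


Initial: [35, 58, 46, 29, 70, 28]
Step 1: min=28 at 5
  Swap: [28, 58, 46, 29, 70, 35]
Step 2: min=29 at 3
  Swap: [28, 29, 46, 58, 70, 35]

After 2 steps: [28, 29, 46, 58, 70, 35]


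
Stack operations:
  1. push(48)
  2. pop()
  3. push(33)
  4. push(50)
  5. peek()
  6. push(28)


push(48) -> [48]
pop()->48, []
push(33) -> [33]
push(50) -> [33, 50]
peek()->50
push(28) -> [33, 50, 28]

Final stack: [33, 50, 28]


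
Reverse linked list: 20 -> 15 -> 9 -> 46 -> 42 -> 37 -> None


Step 1: curr=20, set curr.next=prev(None) | reversed so far: 20
Step 2: curr=15, set curr.next=prev(20) | reversed so far: 15 -> 20
Step 3: curr=9, set curr.next=prev(15) | reversed so far: 9 -> 15 -> 20
Step 4: curr=46, set curr.next=prev(9) | reversed so far: 46 -> 9 -> 15 -> 20
Step 5: curr=42, set curr.next=prev(46) | reversed so far: 42 -> 46 -> 9 -> 15 -> 20
Step 6: curr=37, set curr.next=prev(42) | reversed so far: 37 -> 42 -> 46 -> 9 -> 15 -> 20

37 -> 42 -> 46 -> 9 -> 15 -> 20 -> None


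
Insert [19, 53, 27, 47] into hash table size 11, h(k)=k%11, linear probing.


Insert 19: h=8 -> slot 8
Insert 53: h=9 -> slot 9
Insert 27: h=5 -> slot 5
Insert 47: h=3 -> slot 3

Table: [None, None, None, 47, None, 27, None, None, 19, 53, None]


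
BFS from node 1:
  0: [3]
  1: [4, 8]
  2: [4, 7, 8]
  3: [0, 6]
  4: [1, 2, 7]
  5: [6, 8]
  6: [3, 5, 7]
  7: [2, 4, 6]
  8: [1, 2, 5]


Visit 1, enqueue [4, 8]
Visit 4, enqueue [2, 7]
Visit 8, enqueue [5]
Visit 2, enqueue []
Visit 7, enqueue [6]
Visit 5, enqueue []
Visit 6, enqueue [3]
Visit 3, enqueue [0]
Visit 0, enqueue []

BFS order: [1, 4, 8, 2, 7, 5, 6, 3, 0]
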